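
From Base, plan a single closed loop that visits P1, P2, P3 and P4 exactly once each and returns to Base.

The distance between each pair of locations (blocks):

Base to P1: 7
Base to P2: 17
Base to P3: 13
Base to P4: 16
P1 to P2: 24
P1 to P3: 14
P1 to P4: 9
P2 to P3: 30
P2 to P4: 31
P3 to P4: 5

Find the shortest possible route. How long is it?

68 blocks — the shortest possible round trip.

There are 12 distinct closed tours to check (reversals are equivalent).
Base → P1 → P2 → P3 → P4 → Base: 7+24+30+5+16 = 82
Base → P1 → P2 → P4 → P3 → Base: 7+24+31+5+13 = 80
Base → P1 → P3 → P2 → P4 → Base: 7+14+30+31+16 = 98
Base → P1 → P3 → P4 → P2 → Base: 7+14+5+31+17 = 74
Base → P1 → P4 → P2 → P3 → Base: 7+9+31+30+13 = 90
Base → P1 → P4 → P3 → P2 → Base: 7+9+5+30+17 = 68
Base → P2 → P1 → P3 → P4 → Base: 17+24+14+5+16 = 76
Base → P2 → P1 → P4 → P3 → Base: 17+24+9+5+13 = 68
Base → P2 → P3 → P1 → P4 → Base: 17+30+14+9+16 = 86
Base → P2 → P4 → P1 → P3 → Base: 17+31+9+14+13 = 84
Base → P3 → P1 → P2 → P4 → Base: 13+14+24+31+16 = 98
Base → P3 → P2 → P1 → P4 → Base: 13+30+24+9+16 = 92
The minimum is 68.
One optimal route: Base → P1 → P4 → P3 → P2 → Base (or its reverse).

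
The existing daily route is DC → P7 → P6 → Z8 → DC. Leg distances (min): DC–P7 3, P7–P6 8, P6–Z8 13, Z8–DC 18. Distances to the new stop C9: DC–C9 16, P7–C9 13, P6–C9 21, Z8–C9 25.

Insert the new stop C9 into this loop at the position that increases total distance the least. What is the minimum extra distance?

Adding 23 min by placing C9 on the Z8–DC leg.

Insertion cost between consecutive stops i–j is d(i,C9) + d(C9,j) − d(i,j):
  between DC and P7: 16 + 13 − 3 = 26
  between P7 and P6: 13 + 21 − 8 = 26
  between P6 and Z8: 21 + 25 − 13 = 33
  between Z8 and DC: 25 + 16 − 18 = 23
Cheapest insertion is between Z8 and DC, adding 23.
New total = 42 + 23 = 65.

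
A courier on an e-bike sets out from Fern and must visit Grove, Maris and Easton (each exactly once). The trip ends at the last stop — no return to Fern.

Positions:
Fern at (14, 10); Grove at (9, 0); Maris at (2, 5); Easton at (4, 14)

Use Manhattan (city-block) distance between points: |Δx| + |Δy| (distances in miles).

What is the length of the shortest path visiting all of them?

37 miles — the minimum one-way total.

There are 3! = 6 possible orderings.
Fern → Grove → Maris → Easton: 15+12+11 = 38
Fern → Grove → Easton → Maris: 15+19+11 = 45
Fern → Maris → Grove → Easton: 17+12+19 = 48
Fern → Maris → Easton → Grove: 17+11+19 = 47
Fern → Easton → Grove → Maris: 14+19+12 = 45
Fern → Easton → Maris → Grove: 14+11+12 = 37
The minimum is 37.
One shortest path: Fern → Easton → Maris → Grove.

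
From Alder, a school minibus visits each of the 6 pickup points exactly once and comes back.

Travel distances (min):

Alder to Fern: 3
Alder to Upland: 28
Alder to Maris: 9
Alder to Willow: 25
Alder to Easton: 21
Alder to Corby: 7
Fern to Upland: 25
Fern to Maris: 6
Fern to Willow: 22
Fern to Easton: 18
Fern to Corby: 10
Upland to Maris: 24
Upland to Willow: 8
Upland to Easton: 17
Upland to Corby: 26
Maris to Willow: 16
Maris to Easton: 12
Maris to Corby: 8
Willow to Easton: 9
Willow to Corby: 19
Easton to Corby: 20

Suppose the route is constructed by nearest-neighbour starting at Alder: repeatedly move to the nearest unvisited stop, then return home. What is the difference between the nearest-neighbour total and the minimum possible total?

Alder: Fern=3, Corby=7, Maris=9, Easton=21, Willow=25, Upland=28 ⇒ Fern
Fern: Maris=6, Corby=10, Easton=18, Willow=22, Upland=25 ⇒ Maris
Maris: Corby=8, Easton=12, Willow=16, Upland=24 ⇒ Corby
Corby: Willow=19, Easton=20, Upland=26 ⇒ Willow
Willow: Upland=8, Easton=9 ⇒ Upland
Upland: Easton=17 ⇒ Easton
NN route Alder → Fern → Maris → Corby → Willow → Upland → Easton → Alder costs 82.
Optimal: Alder → Fern → Maris → Easton → Willow → Upland → Corby → Alder costs 71 (by enumerating all 360 distinct tours).
Excess = 82 − 71 = 11.

11 min longer than the optimal tour.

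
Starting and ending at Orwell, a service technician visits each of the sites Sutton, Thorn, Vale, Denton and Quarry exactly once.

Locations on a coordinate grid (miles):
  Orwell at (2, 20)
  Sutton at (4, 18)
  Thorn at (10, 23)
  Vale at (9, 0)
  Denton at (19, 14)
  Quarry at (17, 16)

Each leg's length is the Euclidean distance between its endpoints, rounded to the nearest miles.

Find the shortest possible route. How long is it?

There are 60 distinct closed tours to check (reversals are equivalent).
Orwell - Sutton - Thorn - Vale - Denton - Quarry - Orwell: 3+8+23+17+3+16 = 70
Orwell - Sutton - Thorn - Vale - Quarry - Denton - Orwell: 3+8+23+18+3+18 = 73
Orwell - Sutton - Thorn - Denton - Vale - Quarry - Orwell: 3+8+13+17+18+16 = 75
Orwell - Sutton - Thorn - Denton - Quarry - Vale - Orwell: 3+8+13+3+18+21 = 66
Orwell - Sutton - Thorn - Quarry - Vale - Denton - Orwell: 3+8+10+18+17+18 = 74
Orwell - Sutton - Thorn - Quarry - Denton - Vale - Orwell: 3+8+10+3+17+21 = 62
Orwell - Sutton - Vale - Thorn - Denton - Quarry - Orwell: 3+19+23+13+3+16 = 77
Orwell - Sutton - Vale - Thorn - Quarry - Denton - Orwell: 3+19+23+10+3+18 = 76
Orwell - Sutton - Vale - Denton - Thorn - Quarry - Orwell: 3+19+17+13+10+16 = 78
Orwell - Sutton - Vale - Denton - Quarry - Thorn - Orwell: 3+19+17+3+10+9 = 61
Orwell - Sutton - Vale - Quarry - Thorn - Denton - Orwell: 3+19+18+10+13+18 = 81
Orwell - Sutton - Vale - Quarry - Denton - Thorn - Orwell: 3+19+18+3+13+9 = 65
Orwell - Sutton - Denton - Thorn - Vale - Quarry - Orwell: 3+16+13+23+18+16 = 89
Orwell - Sutton - Denton - Thorn - Quarry - Vale - Orwell: 3+16+13+10+18+21 = 81
… (46 more)
The minimum is 61.
One optimal route: Orwell → Sutton → Vale → Denton → Quarry → Thorn → Orwell (or its reverse).

Shortest round trip = 61 miles.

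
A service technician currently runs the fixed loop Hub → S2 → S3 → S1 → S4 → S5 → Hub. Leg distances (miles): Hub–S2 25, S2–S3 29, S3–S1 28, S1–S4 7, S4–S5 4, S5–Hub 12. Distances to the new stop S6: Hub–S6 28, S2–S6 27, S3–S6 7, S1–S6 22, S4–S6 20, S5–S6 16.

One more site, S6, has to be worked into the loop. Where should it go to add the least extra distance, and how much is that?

+1 miles — insert S6 between S3 and S1.

Insertion cost between consecutive stops i–j is d(i,S6) + d(S6,j) − d(i,j):
  between Hub and S2: 28 + 27 − 25 = 30
  between S2 and S3: 27 + 7 − 29 = 5
  between S3 and S1: 7 + 22 − 28 = 1
  between S1 and S4: 22 + 20 − 7 = 35
  between S4 and S5: 20 + 16 − 4 = 32
  between S5 and Hub: 16 + 28 − 12 = 32
Cheapest insertion is between S3 and S1, adding 1.
New total = 105 + 1 = 106.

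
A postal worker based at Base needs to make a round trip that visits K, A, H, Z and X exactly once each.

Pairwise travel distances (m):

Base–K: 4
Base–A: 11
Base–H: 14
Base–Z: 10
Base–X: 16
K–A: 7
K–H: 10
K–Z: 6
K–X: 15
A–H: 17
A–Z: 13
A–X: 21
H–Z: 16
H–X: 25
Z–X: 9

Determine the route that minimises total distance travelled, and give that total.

With 5 stops there are 5!/2 = 60 distinct round trips (a route and its reverse cost the same).
Base-K-A-H-Z-X-Base: 4+7+17+16+9+16 = 69
Base-K-A-H-X-Z-Base: 4+7+17+25+9+10 = 72
Base-K-A-Z-H-X-Base: 4+7+13+16+25+16 = 81
Base-K-A-Z-X-H-Base: 4+7+13+9+25+14 = 72
Base-K-A-X-H-Z-Base: 4+7+21+25+16+10 = 83
Base-K-A-X-Z-H-Base: 4+7+21+9+16+14 = 71
Base-K-H-A-Z-X-Base: 4+10+17+13+9+16 = 69
Base-K-H-A-X-Z-Base: 4+10+17+21+9+10 = 71
Base-K-H-Z-A-X-Base: 4+10+16+13+21+16 = 80
Base-K-H-Z-X-A-Base: 4+10+16+9+21+11 = 71
Base-K-H-X-A-Z-Base: 4+10+25+21+13+10 = 83
Base-K-H-X-Z-A-Base: 4+10+25+9+13+11 = 72
Base-K-Z-A-H-X-Base: 4+6+13+17+25+16 = 81
Base-K-Z-A-X-H-Base: 4+6+13+21+25+14 = 83
… (46 more)
The minimum is 69.
One optimal route: Base → K → A → H → Z → X → Base (or its reverse).

Shortest round trip = 69 m.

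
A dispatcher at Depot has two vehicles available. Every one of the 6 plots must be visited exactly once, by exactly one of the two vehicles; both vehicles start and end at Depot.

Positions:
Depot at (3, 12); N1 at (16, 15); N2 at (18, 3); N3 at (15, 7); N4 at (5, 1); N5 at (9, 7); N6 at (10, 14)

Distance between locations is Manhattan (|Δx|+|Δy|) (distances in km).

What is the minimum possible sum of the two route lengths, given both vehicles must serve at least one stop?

Check every non-empty split of the stops between the two vehicles; for each half take its own optimal tour:
  {N1} + {N2, N3, N4, N5, N6}: 32 + 58 = 90
  {N2} + {N1, N3, N4, N5, N6}: 48 + 54 = 102
  {N1, N2} + {N3, N4, N5, N6}: 54 + 50 = 104
  {N3} + {N1, N2, N4, N5, N6}: 34 + 66 = 100
  {N1, N3} + {N2, N4, N5, N6}: 42 + 58 = 100
  {N2, N3} + {N1, N4, N5, N6}: 48 + 54 = 102
  … (31 splits in total)
  {N4} + {N1, N2, N3, N5, N6}: 26 + 54 = 80  ← best
Best: vehicle 1 Depot → N4 → Depot = 26; vehicle 2 Depot → N5 → N3 → N2 → N1 → N6 → Depot = 54; combined 80.

Minimum combined distance: 80 km.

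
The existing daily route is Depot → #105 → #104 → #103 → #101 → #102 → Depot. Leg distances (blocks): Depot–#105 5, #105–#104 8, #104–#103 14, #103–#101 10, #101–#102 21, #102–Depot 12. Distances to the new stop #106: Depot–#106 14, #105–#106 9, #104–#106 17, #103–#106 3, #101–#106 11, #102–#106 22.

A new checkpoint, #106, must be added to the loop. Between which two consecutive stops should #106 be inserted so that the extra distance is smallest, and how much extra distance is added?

Insertion cost between consecutive stops i–j is d(i,#106) + d(#106,j) − d(i,j):
  between Depot and #105: 14 + 9 − 5 = 18
  between #105 and #104: 9 + 17 − 8 = 18
  between #104 and #103: 17 + 3 − 14 = 6
  between #103 and #101: 3 + 11 − 10 = 4
  between #101 and #102: 11 + 22 − 21 = 12
  between #102 and Depot: 22 + 14 − 12 = 24
Cheapest insertion is between #103 and #101, adding 4.
New total = 70 + 4 = 74.

+4 blocks — insert #106 between #103 and #101.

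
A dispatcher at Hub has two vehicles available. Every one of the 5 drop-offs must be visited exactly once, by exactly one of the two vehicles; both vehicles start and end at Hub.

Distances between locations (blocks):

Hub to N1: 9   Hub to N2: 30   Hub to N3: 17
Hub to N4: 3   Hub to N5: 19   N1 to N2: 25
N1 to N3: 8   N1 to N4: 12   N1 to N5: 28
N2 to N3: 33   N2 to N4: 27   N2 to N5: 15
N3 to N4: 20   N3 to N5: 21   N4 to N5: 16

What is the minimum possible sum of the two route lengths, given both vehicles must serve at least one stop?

89 blocks — the smallest possible combined total.

Try each way of splitting the stops between the two vehicles (each non-empty) and, for each split, find the best tour for each vehicle:
  {N1} + {N2, N3, N4, N5}: 18 + 83 = 101
  {N2} + {N1, N3, N4, N5}: 60 + 57 = 117
  {N1, N2} + {N3, N4, N5}: 64 + 57 = 121
  {N3} + {N1, N2, N4, N5}: 34 + 68 = 102
  {N1, N3} + {N2, N4, N5}: 34 + 64 = 98
  {N2, N3} + {N1, N4, N5}: 80 + 56 = 136
  … (15 splits in total)
  {N4} + {N1, N2, N3, N5}: 6 + 83 = 89  ← best
Best: vehicle 1 Hub → N4 → Hub = 6; vehicle 2 Hub → N1 → N3 → N5 → N2 → Hub = 83; combined 89.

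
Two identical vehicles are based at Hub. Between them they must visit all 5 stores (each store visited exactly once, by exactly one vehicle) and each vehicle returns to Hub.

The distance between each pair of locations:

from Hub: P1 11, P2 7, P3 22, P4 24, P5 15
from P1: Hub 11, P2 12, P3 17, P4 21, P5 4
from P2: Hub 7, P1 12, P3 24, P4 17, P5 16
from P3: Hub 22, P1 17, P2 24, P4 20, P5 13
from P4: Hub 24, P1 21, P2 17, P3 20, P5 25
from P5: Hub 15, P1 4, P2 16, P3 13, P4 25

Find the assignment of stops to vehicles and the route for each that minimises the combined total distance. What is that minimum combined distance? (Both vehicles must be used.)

Try each way of splitting the stops between the two vehicles (each non-empty) and, for each split, find the best tour for each vehicle:
  {P1} + {P2, P3, P4, P5}: 22 + 72 = 94
  {P2} + {P1, P3, P4, P5}: 14 + 72 = 86
  {P1, P2} + {P3, P4, P5}: 30 + 72 = 102
  {P3} + {P1, P2, P4, P5}: 44 + 64 = 108
  {P1, P3} + {P2, P4, P5}: 50 + 64 = 114
  {P2, P3} + {P1, P4, P5}: 53 + 64 = 117
  … (15 splits in total)
Best: vehicle 1 Hub → P2 → Hub = 14; vehicle 2 Hub → P1 → P5 → P3 → P4 → Hub = 72; combined 86.

Minimum combined distance: 86.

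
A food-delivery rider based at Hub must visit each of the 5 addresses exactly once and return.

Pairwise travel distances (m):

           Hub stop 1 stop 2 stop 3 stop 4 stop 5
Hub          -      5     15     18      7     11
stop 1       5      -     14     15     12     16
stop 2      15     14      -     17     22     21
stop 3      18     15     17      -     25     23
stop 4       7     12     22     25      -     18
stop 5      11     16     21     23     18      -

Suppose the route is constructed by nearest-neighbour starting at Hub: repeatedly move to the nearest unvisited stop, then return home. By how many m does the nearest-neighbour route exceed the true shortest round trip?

Hub: stop 1=5, stop 4=7, stop 5=11, stop 2=15, stop 3=18 ⇒ stop 1
stop 1: stop 4=12, stop 2=14, stop 3=15, stop 5=16 ⇒ stop 4
stop 4: stop 5=18, stop 2=22, stop 3=25 ⇒ stop 5
stop 5: stop 2=21, stop 3=23 ⇒ stop 2
stop 2: stop 3=17 ⇒ stop 3
NN route Hub → stop 1 → stop 4 → stop 5 → stop 2 → stop 3 → Hub costs 91.
Optimal: Hub → stop 1 → stop 3 → stop 2 → stop 5 → stop 4 → Hub costs 83 (by enumerating all 60 distinct tours).
Excess = 91 − 83 = 8.

The nearest-neighbour route is 8 m longer than optimal.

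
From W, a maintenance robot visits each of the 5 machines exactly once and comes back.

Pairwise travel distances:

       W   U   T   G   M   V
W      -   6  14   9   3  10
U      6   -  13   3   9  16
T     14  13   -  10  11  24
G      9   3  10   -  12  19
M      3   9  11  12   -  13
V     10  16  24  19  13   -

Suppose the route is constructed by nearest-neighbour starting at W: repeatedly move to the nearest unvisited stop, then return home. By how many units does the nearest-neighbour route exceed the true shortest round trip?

Excess over optimum: 6.

W: M=3, U=6, G=9, V=10, T=14 ⇒ M
M: U=9, T=11, G=12, V=13 ⇒ U
U: G=3, T=13, V=16 ⇒ G
G: T=10, V=19 ⇒ T
T: V=24 ⇒ V
NN route W → M → U → G → T → V → W costs 59.
Optimal: W → U → G → T → M → V → W costs 53 (by enumerating all 60 distinct tours).
Excess = 59 − 53 = 6.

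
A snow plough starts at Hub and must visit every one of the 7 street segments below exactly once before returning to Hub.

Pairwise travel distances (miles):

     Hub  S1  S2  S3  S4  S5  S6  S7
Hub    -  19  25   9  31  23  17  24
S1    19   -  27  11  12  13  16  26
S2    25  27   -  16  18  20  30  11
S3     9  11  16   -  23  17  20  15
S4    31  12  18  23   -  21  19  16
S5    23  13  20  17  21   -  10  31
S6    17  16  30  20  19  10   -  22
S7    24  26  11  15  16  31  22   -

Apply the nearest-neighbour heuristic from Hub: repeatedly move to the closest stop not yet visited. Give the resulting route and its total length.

Hub → [S3:9 / S6:17 / S1:19 / S5:23 / S7:24 / S2:25 / S4:31] → S3 (9)
S3 → [S1:11 / S7:15 / S2:16 / S5:17 / S6:20 / S4:23] → S1 (11)
S1 → [S4:12 / S5:13 / S6:16 / S7:26 / S2:27] → S4 (12)
S4 → [S7:16 / S2:18 / S6:19 / S5:21] → S7 (16)
S7 → [S2:11 / S6:22 / S5:31] → S2 (11)
S2 → [S5:20 / S6:30] → S5 (20)
S5 → [S6:10] → S6 (10)
Return S6→Hub: 17.
Total = 9 + 11 + 12 + 16 + 11 + 20 + 10 + 17 = 106.

Nearest-neighbour total = 106 miles; route Hub → S3 → S1 → S4 → S7 → S2 → S5 → S6 → Hub.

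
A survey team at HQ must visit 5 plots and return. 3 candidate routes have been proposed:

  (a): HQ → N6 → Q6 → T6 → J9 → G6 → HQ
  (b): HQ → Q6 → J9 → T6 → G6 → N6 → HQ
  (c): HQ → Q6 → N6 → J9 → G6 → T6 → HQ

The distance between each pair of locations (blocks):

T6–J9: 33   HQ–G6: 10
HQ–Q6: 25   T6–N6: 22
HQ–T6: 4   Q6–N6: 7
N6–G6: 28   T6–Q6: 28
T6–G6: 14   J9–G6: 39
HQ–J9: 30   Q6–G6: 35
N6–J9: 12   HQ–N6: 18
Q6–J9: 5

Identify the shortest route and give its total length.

(a): 18 + 7 + 28 + 33 + 39 + 10 = 135
(b): 25 + 5 + 33 + 14 + 28 + 18 = 123
(c): 25 + 7 + 12 + 39 + 14 + 4 = 101

101 blocks — (c) is the shortest.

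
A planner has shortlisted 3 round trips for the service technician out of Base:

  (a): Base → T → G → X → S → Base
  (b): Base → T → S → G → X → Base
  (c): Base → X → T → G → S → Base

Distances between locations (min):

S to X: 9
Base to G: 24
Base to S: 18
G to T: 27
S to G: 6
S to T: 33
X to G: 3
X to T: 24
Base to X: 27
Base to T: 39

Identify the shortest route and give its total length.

(a): 39 + 27 + 3 + 9 + 18 = 96
(b): 39 + 33 + 6 + 3 + 27 = 108
(c): 27 + 24 + 27 + 6 + 18 = 102

Shortest is (a), total 96 min.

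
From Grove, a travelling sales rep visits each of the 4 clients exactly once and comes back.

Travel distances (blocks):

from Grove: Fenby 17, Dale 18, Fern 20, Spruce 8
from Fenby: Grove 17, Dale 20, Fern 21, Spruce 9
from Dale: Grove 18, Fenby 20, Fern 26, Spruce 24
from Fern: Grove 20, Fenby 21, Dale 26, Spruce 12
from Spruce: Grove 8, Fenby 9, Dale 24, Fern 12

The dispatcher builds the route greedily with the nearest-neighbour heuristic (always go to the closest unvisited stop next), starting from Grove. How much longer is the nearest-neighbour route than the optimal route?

From Grove: Spruce=8, Fenby=17, Dale=18, Fern=20 → choose Spruce (8).
From Spruce: Fenby=9, Fern=12, Dale=24 → choose Fenby (9).
From Fenby: Dale=20, Fern=21 → choose Dale (20).
From Dale: Fern=26 → choose Fern (26).
NN route Grove → Spruce → Fenby → Dale → Fern → Grove costs 83.
Optimal: Grove → Dale → Fenby → Fern → Spruce → Grove costs 79 (by enumerating all 12 distinct tours).
Excess = 83 − 79 = 4.

4 blocks longer than the optimal tour.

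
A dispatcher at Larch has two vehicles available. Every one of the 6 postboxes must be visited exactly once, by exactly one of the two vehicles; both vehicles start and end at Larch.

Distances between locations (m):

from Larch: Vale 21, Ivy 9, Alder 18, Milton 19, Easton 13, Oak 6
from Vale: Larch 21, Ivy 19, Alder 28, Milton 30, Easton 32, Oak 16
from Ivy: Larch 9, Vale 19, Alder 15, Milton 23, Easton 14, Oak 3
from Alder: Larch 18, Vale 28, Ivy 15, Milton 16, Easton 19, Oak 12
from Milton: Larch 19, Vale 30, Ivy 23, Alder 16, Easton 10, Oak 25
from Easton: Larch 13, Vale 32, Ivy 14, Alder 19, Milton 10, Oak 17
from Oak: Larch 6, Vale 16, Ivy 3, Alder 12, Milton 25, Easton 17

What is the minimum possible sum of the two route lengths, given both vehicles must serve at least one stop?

Minimum combined distance: 105 m.

There are 2^5 − 1 = 31 ways to divide the 6 stops into two non-empty groups. For each, the best each vehicle can do is its own shortest tour through its group:
  {Vale} + {Ivy, Alder, Milton, Easton, Oak}: 42 + 63 = 105
  {Ivy} + {Vale, Alder, Milton, Easton, Oak}: 18 + 88 = 106
  {Vale, Ivy} + {Alder, Milton, Easton, Oak}: 49 + 57 = 106
  {Alder} + {Vale, Ivy, Milton, Easton, Oak}: 36 + 81 = 117
  {Vale, Alder} + {Ivy, Milton, Easton, Oak}: 67 + 52 = 119
  {Ivy, Alder} + {Vale, Milton, Easton, Oak}: 42 + 75 = 117
  … (31 splits in total)
Best: vehicle 1 Larch → Vale → Larch = 42; vehicle 2 Larch → Ivy → Oak → Alder → Milton → Easton → Larch = 63; combined 105.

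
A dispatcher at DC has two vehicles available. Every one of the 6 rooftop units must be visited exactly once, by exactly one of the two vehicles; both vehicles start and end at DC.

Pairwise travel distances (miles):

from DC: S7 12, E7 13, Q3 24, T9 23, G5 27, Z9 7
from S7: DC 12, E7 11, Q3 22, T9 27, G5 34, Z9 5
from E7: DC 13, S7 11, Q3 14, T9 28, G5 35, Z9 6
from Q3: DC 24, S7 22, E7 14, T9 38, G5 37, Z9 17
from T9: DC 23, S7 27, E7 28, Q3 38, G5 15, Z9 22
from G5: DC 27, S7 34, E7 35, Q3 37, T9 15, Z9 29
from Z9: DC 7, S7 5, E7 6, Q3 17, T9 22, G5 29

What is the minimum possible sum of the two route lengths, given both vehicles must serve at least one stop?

There are 2^5 − 1 = 31 ways to divide the 6 stops into two non-empty groups. For each, the best each vehicle can do is its own shortest tour through its group:
  {S7} + {E7, Q3, T9, G5, Z9}: 24 + 102 = 126
  {E7} + {S7, Q3, T9, G5, Z9}: 26 + 109 = 135
  {S7, E7} + {Q3, T9, G5, Z9}: 36 + 99 = 135
  {Q3} + {S7, E7, T9, G5, Z9}: 48 + 93 = 141
  {S7, Q3} + {E7, T9, G5, Z9}: 58 + 83 = 141
  {E7, Q3} + {S7, T9, G5, Z9}: 51 + 81 = 132
  … (31 splits in total)
Best: vehicle 1 DC → S7 → DC = 24; vehicle 2 DC → T9 → G5 → Q3 → E7 → Z9 → DC = 102; combined 126.

126 miles — the smallest possible combined total.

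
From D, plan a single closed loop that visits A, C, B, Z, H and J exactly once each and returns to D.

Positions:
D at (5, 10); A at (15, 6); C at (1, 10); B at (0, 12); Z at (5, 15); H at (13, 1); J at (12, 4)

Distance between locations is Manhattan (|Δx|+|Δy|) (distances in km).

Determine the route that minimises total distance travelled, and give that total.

There are 360 distinct closed tours to check (reversals are equivalent).
D - A - C - B - Z - H - J - D: 14+18+3+8+22+4+13 = 82
D - A - C - B - Z - J - H - D: 14+18+3+8+18+4+17 = 82
D - A - C - B - H - Z - J - D: 14+18+3+24+22+18+13 = 112
D - A - C - B - H - J - Z - D: 14+18+3+24+4+18+5 = 86
D - A - C - B - J - Z - H - D: 14+18+3+20+18+22+17 = 112
D - A - C - B - J - H - Z - D: 14+18+3+20+4+22+5 = 86
D - A - C - Z - B - H - J - D: 14+18+9+8+24+4+13 = 90
D - A - C - Z - B - J - H - D: 14+18+9+8+20+4+17 = 90
… (352 more)
D - A - H - J - C - B - Z - D: 14+7+4+17+3+8+5 = 58  ← best
The minimum is 58.
One optimal route: D → A → H → J → C → B → Z → D (or its reverse).

Minimum total distance: 58 km.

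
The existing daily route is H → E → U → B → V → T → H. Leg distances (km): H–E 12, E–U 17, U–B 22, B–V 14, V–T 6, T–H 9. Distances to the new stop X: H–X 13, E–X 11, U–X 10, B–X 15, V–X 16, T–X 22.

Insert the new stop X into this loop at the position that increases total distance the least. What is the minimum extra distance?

Insertion cost between consecutive stops i–j is d(i,X) + d(X,j) − d(i,j):
  between H and E: 13 + 11 − 12 = 12
  between E and U: 11 + 10 − 17 = 4
  between U and B: 10 + 15 − 22 = 3
  between B and V: 15 + 16 − 14 = 17
  between V and T: 16 + 22 − 6 = 32
  between T and H: 22 + 13 − 9 = 26
Cheapest insertion is between U and B, adding 3.
New total = 80 + 3 = 83.

+3 km — insert X between U and B.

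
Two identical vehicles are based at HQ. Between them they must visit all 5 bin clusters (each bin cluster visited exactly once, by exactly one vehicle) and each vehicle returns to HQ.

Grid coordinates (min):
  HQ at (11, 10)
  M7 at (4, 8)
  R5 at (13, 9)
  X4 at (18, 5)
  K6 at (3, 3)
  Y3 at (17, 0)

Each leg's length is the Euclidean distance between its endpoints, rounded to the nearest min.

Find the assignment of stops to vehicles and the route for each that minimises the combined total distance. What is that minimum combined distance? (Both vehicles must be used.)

Minimum combined distance: 44 min.

There are 2^4 − 1 = 15 ways to divide the 5 stops into two non-empty groups. For each, the best each vehicle can do is its own shortest tour through its group:
  {M7} + {R5, X4, K6, Y3}: 14 + 38 = 52
  {R5} + {M7, X4, K6, Y3}: 4 + 40 = 44
  {M7, R5} + {X4, K6, Y3}: 18 + 39 = 57
  {X4} + {M7, R5, K6, Y3}: 18 + 38 = 56
  {M7, X4} + {R5, K6, Y3}: 30 + 37 = 67
  {R5, X4} + {M7, K6, Y3}: 17 + 38 = 55
  … (15 splits in total)
Best: vehicle 1 HQ → R5 → HQ = 4; vehicle 2 HQ → M7 → K6 → Y3 → X4 → HQ = 40; combined 44.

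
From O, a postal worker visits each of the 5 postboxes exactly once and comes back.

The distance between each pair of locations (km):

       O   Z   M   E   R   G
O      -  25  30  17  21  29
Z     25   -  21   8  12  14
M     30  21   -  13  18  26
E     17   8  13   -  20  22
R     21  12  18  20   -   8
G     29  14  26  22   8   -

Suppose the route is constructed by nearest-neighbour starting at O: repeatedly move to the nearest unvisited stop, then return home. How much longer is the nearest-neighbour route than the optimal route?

7 km longer than the optimal tour.

O: E=17, R=21, Z=25, G=29, M=30 ⇒ E
E: Z=8, M=13, R=20, G=22 ⇒ Z
Z: R=12, G=14, M=21 ⇒ R
R: G=8, M=18 ⇒ G
G: M=26 ⇒ M
NN route O → E → Z → R → G → M → O costs 101.
Optimal: O → M → E → Z → G → R → O costs 94 (by enumerating all 60 distinct tours).
Excess = 101 − 94 = 7.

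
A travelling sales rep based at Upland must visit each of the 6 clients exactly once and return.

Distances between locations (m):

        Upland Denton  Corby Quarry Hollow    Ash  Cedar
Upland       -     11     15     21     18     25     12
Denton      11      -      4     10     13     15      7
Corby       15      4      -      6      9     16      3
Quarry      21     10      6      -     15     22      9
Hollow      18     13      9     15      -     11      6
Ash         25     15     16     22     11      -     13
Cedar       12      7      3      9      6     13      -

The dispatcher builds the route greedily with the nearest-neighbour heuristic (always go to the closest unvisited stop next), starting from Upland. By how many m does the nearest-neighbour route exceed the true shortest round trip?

From Upland: Denton=11, Cedar=12, Corby=15, Hollow=18, Quarry=21, Ash=25 → choose Denton (11).
From Denton: Corby=4, Cedar=7, Quarry=10, Hollow=13, Ash=15 → choose Corby (4).
From Corby: Cedar=3, Quarry=6, Hollow=9, Ash=16 → choose Cedar (3).
From Cedar: Hollow=6, Quarry=9, Ash=13 → choose Hollow (6).
From Hollow: Ash=11, Quarry=15 → choose Ash (11).
From Ash: Quarry=22 → choose Quarry (22).
NN route Upland → Denton → Corby → Cedar → Hollow → Ash → Quarry → Upland costs 78.
Optimal: Upland → Denton → Corby → Quarry → Hollow → Ash → Cedar → Upland costs 72 (by enumerating all 360 distinct tours).
Excess = 78 − 72 = 6.

Excess over optimum: 6 m.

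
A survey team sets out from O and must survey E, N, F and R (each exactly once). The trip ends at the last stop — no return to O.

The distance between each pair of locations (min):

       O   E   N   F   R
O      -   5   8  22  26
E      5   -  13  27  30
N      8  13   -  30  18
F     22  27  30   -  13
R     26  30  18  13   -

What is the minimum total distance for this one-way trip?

Shortest open route: 49 min.

There are 4! = 24 possible orderings.
O - E - N - F - R: 5+13+30+13 = 61
O - E - N - R - F: 5+13+18+13 = 49
O - E - F - N - R: 5+27+30+18 = 80
O - E - F - R - N: 5+27+13+18 = 63
O - E - R - N - F: 5+30+18+30 = 83
O - E - R - F - N: 5+30+13+30 = 78
O - N - E - F - R: 8+13+27+13 = 61
O - N - E - R - F: 8+13+30+13 = 64
O - N - F - E - R: 8+30+27+30 = 95
O - N - F - R - E: 8+30+13+30 = 81
O - N - R - E - F: 8+18+30+27 = 83
O - N - R - F - E: 8+18+13+27 = 66
O - F - E - N - R: 22+27+13+18 = 80
O - F - E - R - N: 22+27+30+18 = 97
… (10 more)
The minimum is 49.
One shortest path: O → E → N → R → F.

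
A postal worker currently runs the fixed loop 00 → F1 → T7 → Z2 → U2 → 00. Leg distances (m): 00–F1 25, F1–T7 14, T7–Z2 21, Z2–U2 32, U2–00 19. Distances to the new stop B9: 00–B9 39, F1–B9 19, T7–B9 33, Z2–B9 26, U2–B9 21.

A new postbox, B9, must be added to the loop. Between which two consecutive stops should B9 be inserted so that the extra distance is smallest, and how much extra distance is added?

Insertion cost between consecutive stops i–j is d(i,B9) + d(B9,j) − d(i,j):
  between 00 and F1: 39 + 19 − 25 = 33
  between F1 and T7: 19 + 33 − 14 = 38
  between T7 and Z2: 33 + 26 − 21 = 38
  between Z2 and U2: 26 + 21 − 32 = 15
  between U2 and 00: 21 + 39 − 19 = 41
Cheapest insertion is between Z2 and U2, adding 15.
New total = 111 + 15 = 126.

Minimum extra distance: 15 m, inserting B9 between Z2 and U2.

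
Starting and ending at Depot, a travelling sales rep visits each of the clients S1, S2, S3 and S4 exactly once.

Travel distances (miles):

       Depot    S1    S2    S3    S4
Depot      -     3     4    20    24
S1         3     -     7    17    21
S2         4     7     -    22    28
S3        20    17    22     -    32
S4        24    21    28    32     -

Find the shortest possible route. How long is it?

Minimum total distance: 82 miles.

With 4 stops there are 4!/2 = 12 distinct round trips (a route and its reverse cost the same).
Depot→S1→S2→S3→S4→Depot: 3+7+22+32+24 = 88
Depot→S1→S2→S4→S3→Depot: 3+7+28+32+20 = 90
Depot→S1→S3→S2→S4→Depot: 3+17+22+28+24 = 94
Depot→S1→S3→S4→S2→Depot: 3+17+32+28+4 = 84
Depot→S1→S4→S2→S3→Depot: 3+21+28+22+20 = 94
Depot→S1→S4→S3→S2→Depot: 3+21+32+22+4 = 82
Depot→S2→S1→S3→S4→Depot: 4+7+17+32+24 = 84
Depot→S2→S1→S4→S3→Depot: 4+7+21+32+20 = 84
Depot→S2→S3→S1→S4→Depot: 4+22+17+21+24 = 88
Depot→S2→S4→S1→S3→Depot: 4+28+21+17+20 = 90
Depot→S3→S1→S2→S4→Depot: 20+17+7+28+24 = 96
Depot→S3→S2→S1→S4→Depot: 20+22+7+21+24 = 94
The minimum is 82.
One optimal route: Depot → S1 → S4 → S3 → S2 → Depot (or its reverse).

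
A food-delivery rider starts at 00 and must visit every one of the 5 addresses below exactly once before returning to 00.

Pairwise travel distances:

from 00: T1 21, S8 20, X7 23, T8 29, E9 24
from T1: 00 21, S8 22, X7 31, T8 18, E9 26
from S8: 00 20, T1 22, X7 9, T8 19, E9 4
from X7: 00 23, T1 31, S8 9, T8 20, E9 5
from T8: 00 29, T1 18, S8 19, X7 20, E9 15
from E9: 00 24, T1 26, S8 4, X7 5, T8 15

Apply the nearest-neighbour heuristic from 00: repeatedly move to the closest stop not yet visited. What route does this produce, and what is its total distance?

From 00: distances to unvisited — S8=20, T1=21, X7=23, E9=24, T8=29. Nearest is S8 (20).
From S8: distances to unvisited — E9=4, X7=9, T8=19, T1=22. Nearest is E9 (4).
From E9: distances to unvisited — X7=5, T8=15, T1=26. Nearest is X7 (5).
From X7: distances to unvisited — T8=20, T1=31. Nearest is T8 (20).
From T8: distances to unvisited — T1=18. Nearest is T1 (18).
Return T1→00: 21.
Total = 20 + 4 + 5 + 20 + 18 + 21 = 88.

88 along 00 → S8 → E9 → X7 → T8 → T1 → 00.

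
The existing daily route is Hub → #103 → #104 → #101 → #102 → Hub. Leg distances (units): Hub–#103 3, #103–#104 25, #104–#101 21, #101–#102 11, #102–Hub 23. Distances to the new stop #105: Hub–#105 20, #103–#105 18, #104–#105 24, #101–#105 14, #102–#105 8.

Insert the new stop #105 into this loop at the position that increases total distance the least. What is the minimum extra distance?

Minimum extra distance: 5, inserting #105 between #102 and Hub.

Insertion cost between consecutive stops i–j is d(i,#105) + d(#105,j) − d(i,j):
  between Hub and #103: 20 + 18 − 3 = 35
  between #103 and #104: 18 + 24 − 25 = 17
  between #104 and #101: 24 + 14 − 21 = 17
  between #101 and #102: 14 + 8 − 11 = 11
  between #102 and Hub: 8 + 20 − 23 = 5
Cheapest insertion is between #102 and Hub, adding 5.
New total = 83 + 5 = 88.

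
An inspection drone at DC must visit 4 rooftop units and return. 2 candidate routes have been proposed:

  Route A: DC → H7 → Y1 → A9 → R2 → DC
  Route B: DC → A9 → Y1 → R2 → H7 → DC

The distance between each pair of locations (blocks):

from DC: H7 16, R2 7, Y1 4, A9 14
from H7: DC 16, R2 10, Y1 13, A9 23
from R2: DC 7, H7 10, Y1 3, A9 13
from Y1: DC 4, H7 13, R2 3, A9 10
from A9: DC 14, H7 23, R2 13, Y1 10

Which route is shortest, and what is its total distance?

Route A: 16 + 13 + 10 + 13 + 7 = 59
Route B: 14 + 10 + 3 + 10 + 16 = 53

Shortest is Route B, total 53 blocks.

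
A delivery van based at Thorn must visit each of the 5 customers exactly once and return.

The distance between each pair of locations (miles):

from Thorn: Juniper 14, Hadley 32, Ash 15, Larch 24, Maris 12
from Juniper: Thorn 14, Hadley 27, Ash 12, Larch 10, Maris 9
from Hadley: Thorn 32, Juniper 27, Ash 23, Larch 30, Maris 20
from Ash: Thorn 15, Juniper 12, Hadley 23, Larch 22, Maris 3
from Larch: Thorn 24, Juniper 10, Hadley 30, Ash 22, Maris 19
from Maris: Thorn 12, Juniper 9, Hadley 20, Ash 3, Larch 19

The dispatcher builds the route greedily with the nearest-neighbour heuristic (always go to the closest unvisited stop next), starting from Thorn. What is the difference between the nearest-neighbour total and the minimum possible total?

Excess over optimum: 7 miles.

Thorn: Maris=12, Juniper=14, Ash=15, Larch=24, Hadley=32 ⇒ Maris
Maris: Ash=3, Juniper=9, Larch=19, Hadley=20 ⇒ Ash
Ash: Juniper=12, Larch=22, Hadley=23 ⇒ Juniper
Juniper: Larch=10, Hadley=27 ⇒ Larch
Larch: Hadley=30 ⇒ Hadley
NN route Thorn → Maris → Ash → Juniper → Larch → Hadley → Thorn costs 99.
Optimal: Thorn → Juniper → Larch → Hadley → Ash → Maris → Thorn costs 92 (by enumerating all 60 distinct tours).
Excess = 99 − 92 = 7.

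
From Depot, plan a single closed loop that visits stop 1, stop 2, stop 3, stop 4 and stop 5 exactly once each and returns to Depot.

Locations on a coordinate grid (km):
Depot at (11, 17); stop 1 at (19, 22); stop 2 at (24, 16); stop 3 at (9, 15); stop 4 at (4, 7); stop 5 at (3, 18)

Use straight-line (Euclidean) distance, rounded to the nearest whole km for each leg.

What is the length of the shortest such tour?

Depot-stop 1-stop 2-stop 3-stop 4-stop 5-Depot: 9+8+15+9+11+8 = 60
Depot-stop 1-stop 2-stop 3-stop 5-stop 4-Depot: 9+8+15+7+11+12 = 62
Depot-stop 1-stop 2-stop 4-stop 3-stop 5-Depot: 9+8+22+9+7+8 = 63
Depot-stop 1-stop 2-stop 4-stop 5-stop 3-Depot: 9+8+22+11+7+3 = 60
Depot-stop 1-stop 2-stop 5-stop 3-stop 4-Depot: 9+8+21+7+9+12 = 66
Depot-stop 1-stop 2-stop 5-stop 4-stop 3-Depot: 9+8+21+11+9+3 = 61
Depot-stop 1-stop 3-stop 2-stop 4-stop 5-Depot: 9+12+15+22+11+8 = 77
Depot-stop 1-stop 3-stop 2-stop 5-stop 4-Depot: 9+12+15+21+11+12 = 80
Depot-stop 1-stop 3-stop 4-stop 2-stop 5-Depot: 9+12+9+22+21+8 = 81
Depot-stop 1-stop 3-stop 4-stop 5-stop 2-Depot: 9+12+9+11+21+13 = 75
Depot-stop 1-stop 3-stop 5-stop 2-stop 4-Depot: 9+12+7+21+22+12 = 83
Depot-stop 1-stop 3-stop 5-stop 4-stop 2-Depot: 9+12+7+11+22+13 = 74
Depot-stop 1-stop 4-stop 2-stop 3-stop 5-Depot: 9+21+22+15+7+8 = 82
Depot-stop 1-stop 4-stop 2-stop 5-stop 3-Depot: 9+21+22+21+7+3 = 83
… (46 more)
The minimum is 60.
One optimal route: Depot → stop 1 → stop 2 → stop 3 → stop 4 → stop 5 → Depot (or its reverse).

60 km — the shortest possible round trip.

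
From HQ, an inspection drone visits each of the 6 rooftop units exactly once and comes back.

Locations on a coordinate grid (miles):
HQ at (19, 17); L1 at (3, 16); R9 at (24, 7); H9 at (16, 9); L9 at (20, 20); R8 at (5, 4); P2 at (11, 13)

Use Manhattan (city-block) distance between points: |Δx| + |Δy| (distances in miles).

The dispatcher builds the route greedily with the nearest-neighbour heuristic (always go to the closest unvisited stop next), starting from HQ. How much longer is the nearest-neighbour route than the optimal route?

From HQ: L9=4, H9=11, P2=12, R9=15, L1=17, R8=27 → choose L9 (4).
From L9: H9=15, P2=16, R9=17, L1=21, R8=31 → choose H9 (15).
From H9: P2=9, R9=10, R8=16, L1=20 → choose P2 (9).
From P2: L1=11, R8=15, R9=19 → choose L1 (11).
From L1: R8=14, R9=30 → choose R8 (14).
From R8: R9=22 → choose R9 (22).
NN route HQ → L9 → H9 → P2 → L1 → R8 → R9 → HQ costs 90.
Optimal: HQ → L9 → R9 → H9 → R8 → L1 → P2 → HQ costs 84 (by enumerating all 360 distinct tours).
Excess = 90 − 84 = 6.

6 miles longer than the optimal tour.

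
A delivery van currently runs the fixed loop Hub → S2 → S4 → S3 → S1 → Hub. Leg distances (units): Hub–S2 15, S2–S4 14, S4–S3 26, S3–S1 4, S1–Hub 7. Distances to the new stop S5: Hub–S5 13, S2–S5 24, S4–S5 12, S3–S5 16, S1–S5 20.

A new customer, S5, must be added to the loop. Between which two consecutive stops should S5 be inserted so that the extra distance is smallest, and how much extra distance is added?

+2 — insert S5 between S4 and S3.

Insertion cost between consecutive stops i–j is d(i,S5) + d(S5,j) − d(i,j):
  between Hub and S2: 13 + 24 − 15 = 22
  between S2 and S4: 24 + 12 − 14 = 22
  between S4 and S3: 12 + 16 − 26 = 2
  between S3 and S1: 16 + 20 − 4 = 32
  between S1 and Hub: 20 + 13 − 7 = 26
Cheapest insertion is between S4 and S3, adding 2.
New total = 66 + 2 = 68.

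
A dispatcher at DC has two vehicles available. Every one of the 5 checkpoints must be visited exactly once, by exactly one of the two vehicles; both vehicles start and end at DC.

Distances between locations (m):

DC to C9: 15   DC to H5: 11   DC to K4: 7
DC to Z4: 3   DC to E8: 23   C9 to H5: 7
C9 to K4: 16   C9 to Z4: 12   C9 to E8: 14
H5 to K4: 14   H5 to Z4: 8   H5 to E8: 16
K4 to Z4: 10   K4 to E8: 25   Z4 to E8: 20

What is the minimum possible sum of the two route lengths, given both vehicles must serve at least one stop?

There are 2^4 − 1 = 15 ways to divide the 5 stops into two non-empty groups. For each, the best each vehicle can do is its own shortest tour through its group:
  {C9} + {H5, K4, Z4, E8}: 30 + 59 = 89
  {H5} + {C9, K4, Z4, E8}: 22 + 60 = 82
  {C9, H5} + {K4, Z4, E8}: 33 + 55 = 88
  {K4} + {C9, H5, Z4, E8}: 14 + 55 = 69
  {C9, K4} + {H5, Z4, E8}: 38 + 50 = 88
  {H5, K4} + {C9, Z4, E8}: 32 + 52 = 84
  … (15 splits in total)
Best: vehicle 1 DC → K4 → DC = 14; vehicle 2 DC → H5 → C9 → E8 → Z4 → DC = 55; combined 69.

69 m — the smallest possible combined total.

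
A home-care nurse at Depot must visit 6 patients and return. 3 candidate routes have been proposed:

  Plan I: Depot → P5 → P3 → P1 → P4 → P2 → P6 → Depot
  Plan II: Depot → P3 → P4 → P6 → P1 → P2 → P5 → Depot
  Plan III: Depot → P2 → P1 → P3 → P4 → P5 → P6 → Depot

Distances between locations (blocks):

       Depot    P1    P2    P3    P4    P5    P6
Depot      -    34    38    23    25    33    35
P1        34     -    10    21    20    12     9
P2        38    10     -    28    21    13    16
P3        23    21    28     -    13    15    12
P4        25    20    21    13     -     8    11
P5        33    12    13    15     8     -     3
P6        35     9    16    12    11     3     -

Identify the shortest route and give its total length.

Shortest is Plan II, total 112 blocks.

Plan I: 33 + 15 + 21 + 20 + 21 + 16 + 35 = 161
Plan II: 23 + 13 + 11 + 9 + 10 + 13 + 33 = 112
Plan III: 38 + 10 + 21 + 13 + 8 + 3 + 35 = 128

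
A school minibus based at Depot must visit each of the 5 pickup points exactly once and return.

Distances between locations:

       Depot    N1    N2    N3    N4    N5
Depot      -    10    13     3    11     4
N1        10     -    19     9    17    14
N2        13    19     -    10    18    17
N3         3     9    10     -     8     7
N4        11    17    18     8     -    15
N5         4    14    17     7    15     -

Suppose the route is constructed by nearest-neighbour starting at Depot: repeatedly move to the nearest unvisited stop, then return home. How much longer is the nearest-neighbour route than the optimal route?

6 longer than the optimal tour.

Depot: N3=3, N5=4, N1=10, N4=11, N2=13 ⇒ N3
N3: N5=7, N4=8, N1=9, N2=10 ⇒ N5
N5: N1=14, N4=15, N2=17 ⇒ N1
N1: N4=17, N2=19 ⇒ N4
N4: N2=18 ⇒ N2
NN route Depot → N3 → N5 → N1 → N4 → N2 → Depot costs 72.
Optimal: Depot → N1 → N2 → N3 → N4 → N5 → Depot costs 66 (by enumerating all 60 distinct tours).
Excess = 72 − 66 = 6.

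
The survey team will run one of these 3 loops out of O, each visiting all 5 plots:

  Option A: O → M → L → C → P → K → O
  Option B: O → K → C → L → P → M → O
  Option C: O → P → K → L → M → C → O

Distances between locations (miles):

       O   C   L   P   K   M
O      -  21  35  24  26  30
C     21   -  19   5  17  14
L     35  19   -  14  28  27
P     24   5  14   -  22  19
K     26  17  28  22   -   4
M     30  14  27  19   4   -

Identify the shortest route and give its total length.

125 miles — Option B is the shortest.

Option A: 30 + 27 + 19 + 5 + 22 + 26 = 129
Option B: 26 + 17 + 19 + 14 + 19 + 30 = 125
Option C: 24 + 22 + 28 + 27 + 14 + 21 = 136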